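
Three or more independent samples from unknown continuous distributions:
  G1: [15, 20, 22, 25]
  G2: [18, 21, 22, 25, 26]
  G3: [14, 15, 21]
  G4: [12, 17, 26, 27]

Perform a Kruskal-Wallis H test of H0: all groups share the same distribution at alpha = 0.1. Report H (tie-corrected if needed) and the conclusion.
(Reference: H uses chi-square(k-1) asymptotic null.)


Step 1: Combine all N = 16 observations and assign midranks.
sorted (value, group, rank): (12,G4,1), (14,G3,2), (15,G1,3.5), (15,G3,3.5), (17,G4,5), (18,G2,6), (20,G1,7), (21,G2,8.5), (21,G3,8.5), (22,G1,10.5), (22,G2,10.5), (25,G1,12.5), (25,G2,12.5), (26,G2,14.5), (26,G4,14.5), (27,G4,16)
Step 2: Sum ranks within each group.
R_1 = 33.5 (n_1 = 4)
R_2 = 52 (n_2 = 5)
R_3 = 14 (n_3 = 3)
R_4 = 36.5 (n_4 = 4)
Step 3: H = 12/(N(N+1)) * sum(R_i^2/n_i) - 3(N+1)
     = 12/(16*17) * (33.5^2/4 + 52^2/5 + 14^2/3 + 36.5^2/4) - 3*17
     = 0.044118 * 1219.76 - 51
     = 2.812868.
Step 4: Ties present; correction factor C = 1 - 30/(16^3 - 16) = 0.992647. Corrected H = 2.812868 / 0.992647 = 2.833704.
Step 5: Under H0, H ~ chi^2(3); p-value = 0.417982.
Step 6: alpha = 0.1. fail to reject H0.

H = 2.8337, df = 3, p = 0.417982, fail to reject H0.


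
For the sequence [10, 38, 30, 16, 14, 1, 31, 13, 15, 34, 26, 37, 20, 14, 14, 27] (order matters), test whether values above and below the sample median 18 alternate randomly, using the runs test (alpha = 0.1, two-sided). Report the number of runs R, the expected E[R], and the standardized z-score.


Step 1: Compute median = 18; label A = above, B = below.
Labels in order: BAABBBABBAAAABBA  (n_A = 8, n_B = 8)
Step 2: Count runs R = 8.
Step 3: Under H0 (random ordering), E[R] = 2*n_A*n_B/(n_A+n_B) + 1 = 2*8*8/16 + 1 = 9.0000.
        Var[R] = 2*n_A*n_B*(2*n_A*n_B - n_A - n_B) / ((n_A+n_B)^2 * (n_A+n_B-1)) = 14336/3840 = 3.7333.
        SD[R] = 1.9322.
Step 4: Continuity-corrected z = (R + 0.5 - E[R]) / SD[R] = (8 + 0.5 - 9.0000) / 1.9322 = -0.2588.
Step 5: Two-sided p-value via normal approximation = 2*(1 - Phi(|z|)) = 0.795809.
Step 6: alpha = 0.1. fail to reject H0.

R = 8, z = -0.2588, p = 0.795809, fail to reject H0.


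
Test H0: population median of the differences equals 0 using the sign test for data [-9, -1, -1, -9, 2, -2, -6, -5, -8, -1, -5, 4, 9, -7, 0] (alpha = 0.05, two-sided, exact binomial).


Step 1: Discard zero differences. Original n = 15; n_eff = number of nonzero differences = 14.
Nonzero differences (with sign): -9, -1, -1, -9, +2, -2, -6, -5, -8, -1, -5, +4, +9, -7
Step 2: Count signs: positive = 3, negative = 11.
Step 3: Under H0: P(positive) = 0.5, so the number of positives S ~ Bin(14, 0.5).
Step 4: Two-sided exact p-value = sum of Bin(14,0.5) probabilities at or below the observed probability = 0.057373.
Step 5: alpha = 0.05. fail to reject H0.

n_eff = 14, pos = 3, neg = 11, p = 0.057373, fail to reject H0.


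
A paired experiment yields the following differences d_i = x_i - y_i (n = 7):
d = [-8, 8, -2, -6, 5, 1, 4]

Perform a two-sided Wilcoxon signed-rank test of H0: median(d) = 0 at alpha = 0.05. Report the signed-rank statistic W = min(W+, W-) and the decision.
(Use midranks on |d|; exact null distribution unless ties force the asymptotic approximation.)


Step 1: Drop any zero differences (none here) and take |d_i|.
|d| = [8, 8, 2, 6, 5, 1, 4]
Step 2: Midrank |d_i| (ties get averaged ranks).
ranks: |8|->6.5, |8|->6.5, |2|->2, |6|->5, |5|->4, |1|->1, |4|->3
Step 3: Attach original signs; sum ranks with positive sign and with negative sign.
W+ = 6.5 + 4 + 1 + 3 = 14.5
W- = 6.5 + 2 + 5 = 13.5
(Check: W+ + W- = 28 should equal n(n+1)/2 = 28.)
Step 4: Test statistic W = min(W+, W-) = 13.5.
Step 5: Ties in |d|, so use the tie-corrected normal approximation.
        E[W] = n(n+1)/4 = 7*8/4 = 14.
        Tie groups: |d|=8 (t=2); sum(t^3 - t) = 6.
        Var[W] = n(n+1)(2n+1)/24 - sum(t^3-t)/48 = 840/24 - 6/48 = 34.875.
        z = (W - E[W]) / sqrt(Var[W]) = (13.5 - 14) / 5.9055 = -0.0847.
        Two-sided p = 2*Phi(z) = 0.932526.
Step 6: alpha = 0.05. fail to reject H0.

W+ = 14.5, W- = 13.5, W = min = 13.5, p = 0.932526, fail to reject H0.


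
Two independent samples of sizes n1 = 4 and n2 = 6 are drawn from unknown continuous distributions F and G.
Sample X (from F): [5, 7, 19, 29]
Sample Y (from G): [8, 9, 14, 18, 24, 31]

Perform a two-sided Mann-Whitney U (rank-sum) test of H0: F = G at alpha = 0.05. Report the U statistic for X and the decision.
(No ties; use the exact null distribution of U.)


Step 1: Combine and sort all 10 observations; assign midranks.
sorted (value, group): (5,X), (7,X), (8,Y), (9,Y), (14,Y), (18,Y), (19,X), (24,Y), (29,X), (31,Y)
ranks: 5->1, 7->2, 8->3, 9->4, 14->5, 18->6, 19->7, 24->8, 29->9, 31->10
Step 2: Rank sum for X: R1 = 1 + 2 + 7 + 9 = 19.
Step 3: U_X = R1 - n1(n1+1)/2 = 19 - 4*5/2 = 19 - 10 = 9.
       U_Y = n1*n2 - U_X = 24 - 9 = 15.
Step 4: No ties, so the exact null distribution of U (based on enumerating the C(10,4) = 210 equally likely rank assignments) gives the two-sided p-value.
Step 5: p-value = 0.609524; compare to alpha = 0.05. fail to reject H0.

U_X = 9, p = 0.609524, fail to reject H0 at alpha = 0.05.


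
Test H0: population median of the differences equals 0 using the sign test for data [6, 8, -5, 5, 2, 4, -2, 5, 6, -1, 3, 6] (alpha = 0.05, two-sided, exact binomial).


Step 1: Discard zero differences. Original n = 12; n_eff = number of nonzero differences = 12.
Nonzero differences (with sign): +6, +8, -5, +5, +2, +4, -2, +5, +6, -1, +3, +6
Step 2: Count signs: positive = 9, negative = 3.
Step 3: Under H0: P(positive) = 0.5, so the number of positives S ~ Bin(12, 0.5).
Step 4: Two-sided exact p-value = sum of Bin(12,0.5) probabilities at or below the observed probability = 0.145996.
Step 5: alpha = 0.05. fail to reject H0.

n_eff = 12, pos = 9, neg = 3, p = 0.145996, fail to reject H0.


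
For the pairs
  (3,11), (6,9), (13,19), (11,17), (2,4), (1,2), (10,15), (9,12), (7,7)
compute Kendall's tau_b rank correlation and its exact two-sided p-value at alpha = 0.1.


Step 1: Enumerate the 36 unordered pairs (i,j) with i<j and classify each by sign(x_j-x_i) * sign(y_j-y_i).
  (1,2):dx=+3,dy=-2->D; (1,3):dx=+10,dy=+8->C; (1,4):dx=+8,dy=+6->C; (1,5):dx=-1,dy=-7->C
  (1,6):dx=-2,dy=-9->C; (1,7):dx=+7,dy=+4->C; (1,8):dx=+6,dy=+1->C; (1,9):dx=+4,dy=-4->D
  (2,3):dx=+7,dy=+10->C; (2,4):dx=+5,dy=+8->C; (2,5):dx=-4,dy=-5->C; (2,6):dx=-5,dy=-7->C
  (2,7):dx=+4,dy=+6->C; (2,8):dx=+3,dy=+3->C; (2,9):dx=+1,dy=-2->D; (3,4):dx=-2,dy=-2->C
  (3,5):dx=-11,dy=-15->C; (3,6):dx=-12,dy=-17->C; (3,7):dx=-3,dy=-4->C; (3,8):dx=-4,dy=-7->C
  (3,9):dx=-6,dy=-12->C; (4,5):dx=-9,dy=-13->C; (4,6):dx=-10,dy=-15->C; (4,7):dx=-1,dy=-2->C
  (4,8):dx=-2,dy=-5->C; (4,9):dx=-4,dy=-10->C; (5,6):dx=-1,dy=-2->C; (5,7):dx=+8,dy=+11->C
  (5,8):dx=+7,dy=+8->C; (5,9):dx=+5,dy=+3->C; (6,7):dx=+9,dy=+13->C; (6,8):dx=+8,dy=+10->C
  (6,9):dx=+6,dy=+5->C; (7,8):dx=-1,dy=-3->C; (7,9):dx=-3,dy=-8->C; (8,9):dx=-2,dy=-5->C
Step 2: C = 33, D = 3, total pairs = 36.
Step 3: tau = (C - D)/(n(n-1)/2) = (33 - 3)/36 = 0.833333.
Step 4: Exact two-sided p-value (enumerate n! = 362880 permutations of y under H0): p = 0.000854.
Step 5: alpha = 0.1. reject H0.

tau_b = 0.8333 (C=33, D=3), p = 0.000854, reject H0.


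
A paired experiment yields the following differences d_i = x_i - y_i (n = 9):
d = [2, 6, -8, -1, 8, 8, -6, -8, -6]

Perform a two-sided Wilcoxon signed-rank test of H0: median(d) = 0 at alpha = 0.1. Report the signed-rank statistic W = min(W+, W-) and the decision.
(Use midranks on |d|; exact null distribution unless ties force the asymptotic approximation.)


Step 1: Drop any zero differences (none here) and take |d_i|.
|d| = [2, 6, 8, 1, 8, 8, 6, 8, 6]
Step 2: Midrank |d_i| (ties get averaged ranks).
ranks: |2|->2, |6|->4, |8|->7.5, |1|->1, |8|->7.5, |8|->7.5, |6|->4, |8|->7.5, |6|->4
Step 3: Attach original signs; sum ranks with positive sign and with negative sign.
W+ = 2 + 4 + 7.5 + 7.5 = 21
W- = 7.5 + 1 + 4 + 7.5 + 4 = 24
(Check: W+ + W- = 45 should equal n(n+1)/2 = 45.)
Step 4: Test statistic W = min(W+, W-) = 21.
Step 5: Ties in |d|, so use the tie-corrected normal approximation.
        E[W] = n(n+1)/4 = 9*10/4 = 22.5.
        Tie groups: |d|=6 (t=3), |d|=8 (t=4); sum(t^3 - t) = 84.
        Var[W] = n(n+1)(2n+1)/24 - sum(t^3-t)/48 = 1710/24 - 84/48 = 69.5.
        z = (W - E[W]) / sqrt(Var[W]) = (21 - 22.5) / 8.3367 = -0.1799.
        Two-sided p = 2*Phi(z) = 0.857209.
Step 6: alpha = 0.1. fail to reject H0.

W+ = 21, W- = 24, W = min = 21, p = 0.857209, fail to reject H0.


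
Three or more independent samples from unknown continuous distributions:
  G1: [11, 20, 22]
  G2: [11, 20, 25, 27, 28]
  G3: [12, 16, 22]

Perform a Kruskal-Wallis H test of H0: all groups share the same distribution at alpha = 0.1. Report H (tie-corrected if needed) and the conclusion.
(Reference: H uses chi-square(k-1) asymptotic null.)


Step 1: Combine all N = 11 observations and assign midranks.
sorted (value, group, rank): (11,G1,1.5), (11,G2,1.5), (12,G3,3), (16,G3,4), (20,G1,5.5), (20,G2,5.5), (22,G1,7.5), (22,G3,7.5), (25,G2,9), (27,G2,10), (28,G2,11)
Step 2: Sum ranks within each group.
R_1 = 14.5 (n_1 = 3)
R_2 = 37 (n_2 = 5)
R_3 = 14.5 (n_3 = 3)
Step 3: H = 12/(N(N+1)) * sum(R_i^2/n_i) - 3(N+1)
     = 12/(11*12) * (14.5^2/3 + 37^2/5 + 14.5^2/3) - 3*12
     = 0.090909 * 413.967 - 36
     = 1.633333.
Step 4: Ties present; correction factor C = 1 - 18/(11^3 - 11) = 0.986364. Corrected H = 1.633333 / 0.986364 = 1.655914.
Step 5: Under H0, H ~ chi^2(2); p-value = 0.436941.
Step 6: alpha = 0.1. fail to reject H0.

H = 1.6559, df = 2, p = 0.436941, fail to reject H0.


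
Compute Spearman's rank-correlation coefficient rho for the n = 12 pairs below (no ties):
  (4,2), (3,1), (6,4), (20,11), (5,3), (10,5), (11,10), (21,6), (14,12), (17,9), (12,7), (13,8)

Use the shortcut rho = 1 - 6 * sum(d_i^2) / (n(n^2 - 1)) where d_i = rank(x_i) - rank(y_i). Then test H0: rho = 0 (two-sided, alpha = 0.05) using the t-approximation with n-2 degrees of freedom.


Step 1: Rank x and y separately (midranks; no ties here).
rank(x): 4->2, 3->1, 6->4, 20->11, 5->3, 10->5, 11->6, 21->12, 14->9, 17->10, 12->7, 13->8
rank(y): 2->2, 1->1, 4->4, 11->11, 3->3, 5->5, 10->10, 6->6, 12->12, 9->9, 7->7, 8->8
Step 2: d_i = R_x(i) - R_y(i); compute d_i^2.
  (2-2)^2=0, (1-1)^2=0, (4-4)^2=0, (11-11)^2=0, (3-3)^2=0, (5-5)^2=0, (6-10)^2=16, (12-6)^2=36, (9-12)^2=9, (10-9)^2=1, (7-7)^2=0, (8-8)^2=0
sum(d^2) = 62.
Step 3: rho = 1 - 6*62 / (12*(12^2 - 1)) = 1 - 372/1716 = 0.783217.
Step 4: Under H0, t = rho * sqrt((n-2)/(1-rho^2)) = 3.9835 ~ t(10).
Step 5: Two-sided p-value from the t-distribution with 10 df = 0.002586.
Step 6: alpha = 0.05. reject H0.

rho = 0.7832, p = 0.002586, reject H0 at alpha = 0.05.


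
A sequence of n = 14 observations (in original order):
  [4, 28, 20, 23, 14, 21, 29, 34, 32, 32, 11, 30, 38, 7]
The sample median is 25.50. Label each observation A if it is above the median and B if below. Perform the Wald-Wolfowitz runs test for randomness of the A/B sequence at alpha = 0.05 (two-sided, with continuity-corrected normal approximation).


Step 1: Compute median = 25.50; label A = above, B = below.
Labels in order: BABBBBAAAABAAB  (n_A = 7, n_B = 7)
Step 2: Count runs R = 7.
Step 3: Under H0 (random ordering), E[R] = 2*n_A*n_B/(n_A+n_B) + 1 = 2*7*7/14 + 1 = 8.0000.
        Var[R] = 2*n_A*n_B*(2*n_A*n_B - n_A - n_B) / ((n_A+n_B)^2 * (n_A+n_B-1)) = 8232/2548 = 3.2308.
        SD[R] = 1.7974.
Step 4: Continuity-corrected z = (R + 0.5 - E[R]) / SD[R] = (7 + 0.5 - 8.0000) / 1.7974 = -0.2782.
Step 5: Two-sided p-value via normal approximation = 2*(1 - Phi(|z|)) = 0.780879.
Step 6: alpha = 0.05. fail to reject H0.

R = 7, z = -0.2782, p = 0.780879, fail to reject H0.


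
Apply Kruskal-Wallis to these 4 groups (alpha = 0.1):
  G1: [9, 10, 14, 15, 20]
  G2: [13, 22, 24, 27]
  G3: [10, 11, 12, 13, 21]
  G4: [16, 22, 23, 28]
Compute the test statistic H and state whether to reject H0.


Step 1: Combine all N = 18 observations and assign midranks.
sorted (value, group, rank): (9,G1,1), (10,G1,2.5), (10,G3,2.5), (11,G3,4), (12,G3,5), (13,G2,6.5), (13,G3,6.5), (14,G1,8), (15,G1,9), (16,G4,10), (20,G1,11), (21,G3,12), (22,G2,13.5), (22,G4,13.5), (23,G4,15), (24,G2,16), (27,G2,17), (28,G4,18)
Step 2: Sum ranks within each group.
R_1 = 31.5 (n_1 = 5)
R_2 = 53 (n_2 = 4)
R_3 = 30 (n_3 = 5)
R_4 = 56.5 (n_4 = 4)
Step 3: H = 12/(N(N+1)) * sum(R_i^2/n_i) - 3(N+1)
     = 12/(18*19) * (31.5^2/5 + 53^2/4 + 30^2/5 + 56.5^2/4) - 3*19
     = 0.035088 * 1878.76 - 57
     = 8.921491.
Step 4: Ties present; correction factor C = 1 - 18/(18^3 - 18) = 0.996904. Corrected H = 8.921491 / 0.996904 = 8.949198.
Step 5: Under H0, H ~ chi^2(3); p-value = 0.029974.
Step 6: alpha = 0.1. reject H0.

H = 8.9492, df = 3, p = 0.029974, reject H0.


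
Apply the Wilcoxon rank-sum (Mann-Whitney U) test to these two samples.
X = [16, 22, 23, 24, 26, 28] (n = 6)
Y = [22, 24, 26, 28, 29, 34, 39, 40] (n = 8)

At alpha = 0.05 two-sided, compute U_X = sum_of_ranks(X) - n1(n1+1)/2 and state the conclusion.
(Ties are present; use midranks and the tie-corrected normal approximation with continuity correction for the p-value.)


Step 1: Combine and sort all 14 observations; assign midranks.
sorted (value, group): (16,X), (22,X), (22,Y), (23,X), (24,X), (24,Y), (26,X), (26,Y), (28,X), (28,Y), (29,Y), (34,Y), (39,Y), (40,Y)
ranks: 16->1, 22->2.5, 22->2.5, 23->4, 24->5.5, 24->5.5, 26->7.5, 26->7.5, 28->9.5, 28->9.5, 29->11, 34->12, 39->13, 40->14
Step 2: Rank sum for X: R1 = 1 + 2.5 + 4 + 5.5 + 7.5 + 9.5 = 30.
Step 3: U_X = R1 - n1(n1+1)/2 = 30 - 6*7/2 = 30 - 21 = 9.
       U_Y = n1*n2 - U_X = 48 - 9 = 39.
Step 4: Ties are present, so use the tie-corrected normal approximation (with continuity correction) for the p-value.
Step 5: p-value = 0.060077; compare to alpha = 0.05. fail to reject H0.

U_X = 9, p = 0.060077, fail to reject H0 at alpha = 0.05.


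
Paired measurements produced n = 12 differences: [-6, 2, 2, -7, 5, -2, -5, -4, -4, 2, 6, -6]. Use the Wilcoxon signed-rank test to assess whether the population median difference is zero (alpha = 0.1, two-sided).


Step 1: Drop any zero differences (none here) and take |d_i|.
|d| = [6, 2, 2, 7, 5, 2, 5, 4, 4, 2, 6, 6]
Step 2: Midrank |d_i| (ties get averaged ranks).
ranks: |6|->10, |2|->2.5, |2|->2.5, |7|->12, |5|->7.5, |2|->2.5, |5|->7.5, |4|->5.5, |4|->5.5, |2|->2.5, |6|->10, |6|->10
Step 3: Attach original signs; sum ranks with positive sign and with negative sign.
W+ = 2.5 + 2.5 + 7.5 + 2.5 + 10 = 25
W- = 10 + 12 + 2.5 + 7.5 + 5.5 + 5.5 + 10 = 53
(Check: W+ + W- = 78 should equal n(n+1)/2 = 78.)
Step 4: Test statistic W = min(W+, W-) = 25.
Step 5: Ties in |d|, so use the tie-corrected normal approximation.
        E[W] = n(n+1)/4 = 12*13/4 = 39.
        Tie groups: |d|=2 (t=4), |d|=4 (t=2), |d|=5 (t=2), |d|=6 (t=3); sum(t^3 - t) = 96.
        Var[W] = n(n+1)(2n+1)/24 - sum(t^3-t)/48 = 3900/24 - 96/48 = 160.5.
        z = (W - E[W]) / sqrt(Var[W]) = (25 - 39) / 12.6689 = -1.1051.
        Two-sided p = 2*Phi(z) = 0.269128.
Step 6: alpha = 0.1. fail to reject H0.

W+ = 25, W- = 53, W = min = 25, p = 0.269128, fail to reject H0.


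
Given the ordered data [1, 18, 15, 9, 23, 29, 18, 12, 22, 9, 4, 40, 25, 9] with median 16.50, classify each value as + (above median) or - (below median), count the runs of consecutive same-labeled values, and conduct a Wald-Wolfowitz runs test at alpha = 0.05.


Step 1: Compute median = 16.50; label A = above, B = below.
Labels in order: BABBAAABABBAAB  (n_A = 7, n_B = 7)
Step 2: Count runs R = 9.
Step 3: Under H0 (random ordering), E[R] = 2*n_A*n_B/(n_A+n_B) + 1 = 2*7*7/14 + 1 = 8.0000.
        Var[R] = 2*n_A*n_B*(2*n_A*n_B - n_A - n_B) / ((n_A+n_B)^2 * (n_A+n_B-1)) = 8232/2548 = 3.2308.
        SD[R] = 1.7974.
Step 4: Continuity-corrected z = (R - 0.5 - E[R]) / SD[R] = (9 - 0.5 - 8.0000) / 1.7974 = 0.2782.
Step 5: Two-sided p-value via normal approximation = 2*(1 - Phi(|z|)) = 0.780879.
Step 6: alpha = 0.05. fail to reject H0.

R = 9, z = 0.2782, p = 0.780879, fail to reject H0.


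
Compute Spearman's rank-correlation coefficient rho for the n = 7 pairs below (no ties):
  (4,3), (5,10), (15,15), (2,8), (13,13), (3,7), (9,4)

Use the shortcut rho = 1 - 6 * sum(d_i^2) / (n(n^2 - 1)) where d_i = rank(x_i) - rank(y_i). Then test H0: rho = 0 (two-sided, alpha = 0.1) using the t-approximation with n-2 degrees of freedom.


Step 1: Rank x and y separately (midranks; no ties here).
rank(x): 4->3, 5->4, 15->7, 2->1, 13->6, 3->2, 9->5
rank(y): 3->1, 10->5, 15->7, 8->4, 13->6, 7->3, 4->2
Step 2: d_i = R_x(i) - R_y(i); compute d_i^2.
  (3-1)^2=4, (4-5)^2=1, (7-7)^2=0, (1-4)^2=9, (6-6)^2=0, (2-3)^2=1, (5-2)^2=9
sum(d^2) = 24.
Step 3: rho = 1 - 6*24 / (7*(7^2 - 1)) = 1 - 144/336 = 0.571429.
Step 4: Under H0, t = rho * sqrt((n-2)/(1-rho^2)) = 1.5570 ~ t(5).
Step 5: Two-sided p-value from the t-distribution with 5 df = 0.180202.
Step 6: alpha = 0.1. fail to reject H0.

rho = 0.5714, p = 0.180202, fail to reject H0 at alpha = 0.1.


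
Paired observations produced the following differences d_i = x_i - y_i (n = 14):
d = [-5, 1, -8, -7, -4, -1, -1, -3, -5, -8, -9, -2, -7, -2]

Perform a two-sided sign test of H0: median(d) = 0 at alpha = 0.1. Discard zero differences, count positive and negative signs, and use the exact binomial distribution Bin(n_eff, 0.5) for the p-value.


Step 1: Discard zero differences. Original n = 14; n_eff = number of nonzero differences = 14.
Nonzero differences (with sign): -5, +1, -8, -7, -4, -1, -1, -3, -5, -8, -9, -2, -7, -2
Step 2: Count signs: positive = 1, negative = 13.
Step 3: Under H0: P(positive) = 0.5, so the number of positives S ~ Bin(14, 0.5).
Step 4: Two-sided exact p-value = sum of Bin(14,0.5) probabilities at or below the observed probability = 0.001831.
Step 5: alpha = 0.1. reject H0.

n_eff = 14, pos = 1, neg = 13, p = 0.001831, reject H0.


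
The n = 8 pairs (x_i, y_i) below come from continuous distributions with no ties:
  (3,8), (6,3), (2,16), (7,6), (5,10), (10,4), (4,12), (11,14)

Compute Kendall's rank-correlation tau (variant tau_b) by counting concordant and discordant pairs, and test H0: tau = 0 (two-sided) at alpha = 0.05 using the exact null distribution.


Step 1: Enumerate the 28 unordered pairs (i,j) with i<j and classify each by sign(x_j-x_i) * sign(y_j-y_i).
  (1,2):dx=+3,dy=-5->D; (1,3):dx=-1,dy=+8->D; (1,4):dx=+4,dy=-2->D; (1,5):dx=+2,dy=+2->C
  (1,6):dx=+7,dy=-4->D; (1,7):dx=+1,dy=+4->C; (1,8):dx=+8,dy=+6->C; (2,3):dx=-4,dy=+13->D
  (2,4):dx=+1,dy=+3->C; (2,5):dx=-1,dy=+7->D; (2,6):dx=+4,dy=+1->C; (2,7):dx=-2,dy=+9->D
  (2,8):dx=+5,dy=+11->C; (3,4):dx=+5,dy=-10->D; (3,5):dx=+3,dy=-6->D; (3,6):dx=+8,dy=-12->D
  (3,7):dx=+2,dy=-4->D; (3,8):dx=+9,dy=-2->D; (4,5):dx=-2,dy=+4->D; (4,6):dx=+3,dy=-2->D
  (4,7):dx=-3,dy=+6->D; (4,8):dx=+4,dy=+8->C; (5,6):dx=+5,dy=-6->D; (5,7):dx=-1,dy=+2->D
  (5,8):dx=+6,dy=+4->C; (6,7):dx=-6,dy=+8->D; (6,8):dx=+1,dy=+10->C; (7,8):dx=+7,dy=+2->C
Step 2: C = 10, D = 18, total pairs = 28.
Step 3: tau = (C - D)/(n(n-1)/2) = (10 - 18)/28 = -0.285714.
Step 4: Exact two-sided p-value (enumerate n! = 40320 permutations of y under H0): p = 0.398760.
Step 5: alpha = 0.05. fail to reject H0.

tau_b = -0.2857 (C=10, D=18), p = 0.398760, fail to reject H0.


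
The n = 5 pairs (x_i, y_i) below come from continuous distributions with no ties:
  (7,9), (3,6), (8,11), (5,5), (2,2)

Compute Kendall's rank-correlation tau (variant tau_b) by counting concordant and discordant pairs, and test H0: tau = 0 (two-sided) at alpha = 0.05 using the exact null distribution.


Step 1: Enumerate the 10 unordered pairs (i,j) with i<j and classify each by sign(x_j-x_i) * sign(y_j-y_i).
  (1,2):dx=-4,dy=-3->C; (1,3):dx=+1,dy=+2->C; (1,4):dx=-2,dy=-4->C; (1,5):dx=-5,dy=-7->C
  (2,3):dx=+5,dy=+5->C; (2,4):dx=+2,dy=-1->D; (2,5):dx=-1,dy=-4->C; (3,4):dx=-3,dy=-6->C
  (3,5):dx=-6,dy=-9->C; (4,5):dx=-3,dy=-3->C
Step 2: C = 9, D = 1, total pairs = 10.
Step 3: tau = (C - D)/(n(n-1)/2) = (9 - 1)/10 = 0.800000.
Step 4: Exact two-sided p-value (enumerate n! = 120 permutations of y under H0): p = 0.083333.
Step 5: alpha = 0.05. fail to reject H0.

tau_b = 0.8000 (C=9, D=1), p = 0.083333, fail to reject H0.


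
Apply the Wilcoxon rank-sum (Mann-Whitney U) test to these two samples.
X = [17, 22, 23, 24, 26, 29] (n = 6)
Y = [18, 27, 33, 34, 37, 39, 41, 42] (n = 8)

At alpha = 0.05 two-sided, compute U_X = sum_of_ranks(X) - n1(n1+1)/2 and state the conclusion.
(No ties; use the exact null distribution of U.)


Step 1: Combine and sort all 14 observations; assign midranks.
sorted (value, group): (17,X), (18,Y), (22,X), (23,X), (24,X), (26,X), (27,Y), (29,X), (33,Y), (34,Y), (37,Y), (39,Y), (41,Y), (42,Y)
ranks: 17->1, 18->2, 22->3, 23->4, 24->5, 26->6, 27->7, 29->8, 33->9, 34->10, 37->11, 39->12, 41->13, 42->14
Step 2: Rank sum for X: R1 = 1 + 3 + 4 + 5 + 6 + 8 = 27.
Step 3: U_X = R1 - n1(n1+1)/2 = 27 - 6*7/2 = 27 - 21 = 6.
       U_Y = n1*n2 - U_X = 48 - 6 = 42.
Step 4: No ties, so the exact null distribution of U (based on enumerating the C(14,6) = 3003 equally likely rank assignments) gives the two-sided p-value.
Step 5: p-value = 0.019980; compare to alpha = 0.05. reject H0.

U_X = 6, p = 0.019980, reject H0 at alpha = 0.05.


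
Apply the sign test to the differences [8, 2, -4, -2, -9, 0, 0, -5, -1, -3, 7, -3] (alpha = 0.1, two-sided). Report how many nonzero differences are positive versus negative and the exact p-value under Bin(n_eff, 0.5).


Step 1: Discard zero differences. Original n = 12; n_eff = number of nonzero differences = 10.
Nonzero differences (with sign): +8, +2, -4, -2, -9, -5, -1, -3, +7, -3
Step 2: Count signs: positive = 3, negative = 7.
Step 3: Under H0: P(positive) = 0.5, so the number of positives S ~ Bin(10, 0.5).
Step 4: Two-sided exact p-value = sum of Bin(10,0.5) probabilities at or below the observed probability = 0.343750.
Step 5: alpha = 0.1. fail to reject H0.

n_eff = 10, pos = 3, neg = 7, p = 0.343750, fail to reject H0.


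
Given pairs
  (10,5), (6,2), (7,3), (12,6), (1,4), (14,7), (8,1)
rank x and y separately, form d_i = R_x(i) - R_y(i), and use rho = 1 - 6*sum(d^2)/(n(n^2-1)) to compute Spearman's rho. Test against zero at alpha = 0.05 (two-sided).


Step 1: Rank x and y separately (midranks; no ties here).
rank(x): 10->5, 6->2, 7->3, 12->6, 1->1, 14->7, 8->4
rank(y): 5->5, 2->2, 3->3, 6->6, 4->4, 7->7, 1->1
Step 2: d_i = R_x(i) - R_y(i); compute d_i^2.
  (5-5)^2=0, (2-2)^2=0, (3-3)^2=0, (6-6)^2=0, (1-4)^2=9, (7-7)^2=0, (4-1)^2=9
sum(d^2) = 18.
Step 3: rho = 1 - 6*18 / (7*(7^2 - 1)) = 1 - 108/336 = 0.678571.
Step 4: Under H0, t = rho * sqrt((n-2)/(1-rho^2)) = 2.0657 ~ t(5).
Step 5: Two-sided p-value from the t-distribution with 5 df = 0.093750.
Step 6: alpha = 0.05. fail to reject H0.

rho = 0.6786, p = 0.093750, fail to reject H0 at alpha = 0.05.


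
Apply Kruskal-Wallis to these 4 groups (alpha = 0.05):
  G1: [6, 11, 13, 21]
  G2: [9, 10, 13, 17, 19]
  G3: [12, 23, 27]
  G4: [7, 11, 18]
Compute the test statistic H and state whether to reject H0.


Step 1: Combine all N = 15 observations and assign midranks.
sorted (value, group, rank): (6,G1,1), (7,G4,2), (9,G2,3), (10,G2,4), (11,G1,5.5), (11,G4,5.5), (12,G3,7), (13,G1,8.5), (13,G2,8.5), (17,G2,10), (18,G4,11), (19,G2,12), (21,G1,13), (23,G3,14), (27,G3,15)
Step 2: Sum ranks within each group.
R_1 = 28 (n_1 = 4)
R_2 = 37.5 (n_2 = 5)
R_3 = 36 (n_3 = 3)
R_4 = 18.5 (n_4 = 3)
Step 3: H = 12/(N(N+1)) * sum(R_i^2/n_i) - 3(N+1)
     = 12/(15*16) * (28^2/4 + 37.5^2/5 + 36^2/3 + 18.5^2/3) - 3*16
     = 0.050000 * 1023.33 - 48
     = 3.166667.
Step 4: Ties present; correction factor C = 1 - 12/(15^3 - 15) = 0.996429. Corrected H = 3.166667 / 0.996429 = 3.178017.
Step 5: Under H0, H ~ chi^2(3); p-value = 0.364984.
Step 6: alpha = 0.05. fail to reject H0.

H = 3.1780, df = 3, p = 0.364984, fail to reject H0.


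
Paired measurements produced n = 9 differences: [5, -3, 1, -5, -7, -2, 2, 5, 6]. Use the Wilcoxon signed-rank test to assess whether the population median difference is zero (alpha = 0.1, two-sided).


Step 1: Drop any zero differences (none here) and take |d_i|.
|d| = [5, 3, 1, 5, 7, 2, 2, 5, 6]
Step 2: Midrank |d_i| (ties get averaged ranks).
ranks: |5|->6, |3|->4, |1|->1, |5|->6, |7|->9, |2|->2.5, |2|->2.5, |5|->6, |6|->8
Step 3: Attach original signs; sum ranks with positive sign and with negative sign.
W+ = 6 + 1 + 2.5 + 6 + 8 = 23.5
W- = 4 + 6 + 9 + 2.5 = 21.5
(Check: W+ + W- = 45 should equal n(n+1)/2 = 45.)
Step 4: Test statistic W = min(W+, W-) = 21.5.
Step 5: Ties in |d|, so use the tie-corrected normal approximation.
        E[W] = n(n+1)/4 = 9*10/4 = 22.5.
        Tie groups: |d|=2 (t=2), |d|=5 (t=3); sum(t^3 - t) = 30.
        Var[W] = n(n+1)(2n+1)/24 - sum(t^3-t)/48 = 1710/24 - 30/48 = 70.625.
        z = (W - E[W]) / sqrt(Var[W]) = (21.5 - 22.5) / 8.4039 = -0.1190.
        Two-sided p = 2*Phi(z) = 0.905281.
Step 6: alpha = 0.1. fail to reject H0.

W+ = 23.5, W- = 21.5, W = min = 21.5, p = 0.905281, fail to reject H0.


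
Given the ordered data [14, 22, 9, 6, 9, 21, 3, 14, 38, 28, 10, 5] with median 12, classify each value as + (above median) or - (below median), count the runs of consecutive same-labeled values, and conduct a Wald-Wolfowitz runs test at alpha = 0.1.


Step 1: Compute median = 12; label A = above, B = below.
Labels in order: AABBBABAAABB  (n_A = 6, n_B = 6)
Step 2: Count runs R = 6.
Step 3: Under H0 (random ordering), E[R] = 2*n_A*n_B/(n_A+n_B) + 1 = 2*6*6/12 + 1 = 7.0000.
        Var[R] = 2*n_A*n_B*(2*n_A*n_B - n_A - n_B) / ((n_A+n_B)^2 * (n_A+n_B-1)) = 4320/1584 = 2.7273.
        SD[R] = 1.6514.
Step 4: Continuity-corrected z = (R + 0.5 - E[R]) / SD[R] = (6 + 0.5 - 7.0000) / 1.6514 = -0.3028.
Step 5: Two-sided p-value via normal approximation = 2*(1 - Phi(|z|)) = 0.762069.
Step 6: alpha = 0.1. fail to reject H0.

R = 6, z = -0.3028, p = 0.762069, fail to reject H0.


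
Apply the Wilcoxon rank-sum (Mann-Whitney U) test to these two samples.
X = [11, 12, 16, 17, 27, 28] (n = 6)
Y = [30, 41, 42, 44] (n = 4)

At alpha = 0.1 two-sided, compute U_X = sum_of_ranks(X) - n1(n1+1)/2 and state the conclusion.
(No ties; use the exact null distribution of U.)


Step 1: Combine and sort all 10 observations; assign midranks.
sorted (value, group): (11,X), (12,X), (16,X), (17,X), (27,X), (28,X), (30,Y), (41,Y), (42,Y), (44,Y)
ranks: 11->1, 12->2, 16->3, 17->4, 27->5, 28->6, 30->7, 41->8, 42->9, 44->10
Step 2: Rank sum for X: R1 = 1 + 2 + 3 + 4 + 5 + 6 = 21.
Step 3: U_X = R1 - n1(n1+1)/2 = 21 - 6*7/2 = 21 - 21 = 0.
       U_Y = n1*n2 - U_X = 24 - 0 = 24.
Step 4: No ties, so the exact null distribution of U (based on enumerating the C(10,6) = 210 equally likely rank assignments) gives the two-sided p-value.
Step 5: p-value = 0.009524; compare to alpha = 0.1. reject H0.

U_X = 0, p = 0.009524, reject H0 at alpha = 0.1.


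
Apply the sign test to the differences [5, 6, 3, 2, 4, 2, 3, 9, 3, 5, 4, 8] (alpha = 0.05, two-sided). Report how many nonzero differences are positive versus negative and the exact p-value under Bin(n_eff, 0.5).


Step 1: Discard zero differences. Original n = 12; n_eff = number of nonzero differences = 12.
Nonzero differences (with sign): +5, +6, +3, +2, +4, +2, +3, +9, +3, +5, +4, +8
Step 2: Count signs: positive = 12, negative = 0.
Step 3: Under H0: P(positive) = 0.5, so the number of positives S ~ Bin(12, 0.5).
Step 4: Two-sided exact p-value = sum of Bin(12,0.5) probabilities at or below the observed probability = 0.000488.
Step 5: alpha = 0.05. reject H0.

n_eff = 12, pos = 12, neg = 0, p = 0.000488, reject H0.


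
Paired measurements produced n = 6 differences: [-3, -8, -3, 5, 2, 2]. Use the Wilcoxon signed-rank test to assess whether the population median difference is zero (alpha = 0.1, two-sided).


Step 1: Drop any zero differences (none here) and take |d_i|.
|d| = [3, 8, 3, 5, 2, 2]
Step 2: Midrank |d_i| (ties get averaged ranks).
ranks: |3|->3.5, |8|->6, |3|->3.5, |5|->5, |2|->1.5, |2|->1.5
Step 3: Attach original signs; sum ranks with positive sign and with negative sign.
W+ = 5 + 1.5 + 1.5 = 8
W- = 3.5 + 6 + 3.5 = 13
(Check: W+ + W- = 21 should equal n(n+1)/2 = 21.)
Step 4: Test statistic W = min(W+, W-) = 8.
Step 5: Ties in |d|, so use the tie-corrected normal approximation.
        E[W] = n(n+1)/4 = 6*7/4 = 10.5.
        Tie groups: |d|=2 (t=2), |d|=3 (t=2); sum(t^3 - t) = 12.
        Var[W] = n(n+1)(2n+1)/24 - sum(t^3-t)/48 = 546/24 - 12/48 = 22.5.
        z = (W - E[W]) / sqrt(Var[W]) = (8 - 10.5) / 4.7434 = -0.5270.
        Two-sided p = 2*Phi(z) = 0.598161.
Step 6: alpha = 0.1. fail to reject H0.

W+ = 8, W- = 13, W = min = 8, p = 0.598161, fail to reject H0.


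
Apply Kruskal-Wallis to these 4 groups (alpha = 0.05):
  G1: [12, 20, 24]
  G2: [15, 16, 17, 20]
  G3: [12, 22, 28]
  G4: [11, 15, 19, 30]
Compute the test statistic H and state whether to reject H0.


Step 1: Combine all N = 14 observations and assign midranks.
sorted (value, group, rank): (11,G4,1), (12,G1,2.5), (12,G3,2.5), (15,G2,4.5), (15,G4,4.5), (16,G2,6), (17,G2,7), (19,G4,8), (20,G1,9.5), (20,G2,9.5), (22,G3,11), (24,G1,12), (28,G3,13), (30,G4,14)
Step 2: Sum ranks within each group.
R_1 = 24 (n_1 = 3)
R_2 = 27 (n_2 = 4)
R_3 = 26.5 (n_3 = 3)
R_4 = 27.5 (n_4 = 4)
Step 3: H = 12/(N(N+1)) * sum(R_i^2/n_i) - 3(N+1)
     = 12/(14*15) * (24^2/3 + 27^2/4 + 26.5^2/3 + 27.5^2/4) - 3*15
     = 0.057143 * 797.396 - 45
     = 0.565476.
Step 4: Ties present; correction factor C = 1 - 18/(14^3 - 14) = 0.993407. Corrected H = 0.565476 / 0.993407 = 0.569229.
Step 5: Under H0, H ~ chi^2(3); p-value = 0.903439.
Step 6: alpha = 0.05. fail to reject H0.

H = 0.5692, df = 3, p = 0.903439, fail to reject H0.


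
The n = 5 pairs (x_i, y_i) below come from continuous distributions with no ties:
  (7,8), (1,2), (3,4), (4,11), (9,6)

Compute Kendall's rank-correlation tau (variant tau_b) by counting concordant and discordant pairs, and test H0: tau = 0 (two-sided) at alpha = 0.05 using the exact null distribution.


Step 1: Enumerate the 10 unordered pairs (i,j) with i<j and classify each by sign(x_j-x_i) * sign(y_j-y_i).
  (1,2):dx=-6,dy=-6->C; (1,3):dx=-4,dy=-4->C; (1,4):dx=-3,dy=+3->D; (1,5):dx=+2,dy=-2->D
  (2,3):dx=+2,dy=+2->C; (2,4):dx=+3,dy=+9->C; (2,5):dx=+8,dy=+4->C; (3,4):dx=+1,dy=+7->C
  (3,5):dx=+6,dy=+2->C; (4,5):dx=+5,dy=-5->D
Step 2: C = 7, D = 3, total pairs = 10.
Step 3: tau = (C - D)/(n(n-1)/2) = (7 - 3)/10 = 0.400000.
Step 4: Exact two-sided p-value (enumerate n! = 120 permutations of y under H0): p = 0.483333.
Step 5: alpha = 0.05. fail to reject H0.

tau_b = 0.4000 (C=7, D=3), p = 0.483333, fail to reject H0.


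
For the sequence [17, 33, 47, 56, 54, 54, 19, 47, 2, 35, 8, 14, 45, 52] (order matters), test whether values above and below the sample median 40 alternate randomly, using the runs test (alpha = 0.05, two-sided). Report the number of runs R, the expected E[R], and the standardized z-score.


Step 1: Compute median = 40; label A = above, B = below.
Labels in order: BBAAAABABBBBAA  (n_A = 7, n_B = 7)
Step 2: Count runs R = 6.
Step 3: Under H0 (random ordering), E[R] = 2*n_A*n_B/(n_A+n_B) + 1 = 2*7*7/14 + 1 = 8.0000.
        Var[R] = 2*n_A*n_B*(2*n_A*n_B - n_A - n_B) / ((n_A+n_B)^2 * (n_A+n_B-1)) = 8232/2548 = 3.2308.
        SD[R] = 1.7974.
Step 4: Continuity-corrected z = (R + 0.5 - E[R]) / SD[R] = (6 + 0.5 - 8.0000) / 1.7974 = -0.8345.
Step 5: Two-sided p-value via normal approximation = 2*(1 - Phi(|z|)) = 0.403986.
Step 6: alpha = 0.05. fail to reject H0.

R = 6, z = -0.8345, p = 0.403986, fail to reject H0.


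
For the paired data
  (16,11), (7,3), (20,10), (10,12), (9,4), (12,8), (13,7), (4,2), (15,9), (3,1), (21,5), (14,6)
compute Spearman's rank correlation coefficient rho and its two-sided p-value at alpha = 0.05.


Step 1: Rank x and y separately (midranks; no ties here).
rank(x): 16->10, 7->3, 20->11, 10->5, 9->4, 12->6, 13->7, 4->2, 15->9, 3->1, 21->12, 14->8
rank(y): 11->11, 3->3, 10->10, 12->12, 4->4, 8->8, 7->7, 2->2, 9->9, 1->1, 5->5, 6->6
Step 2: d_i = R_x(i) - R_y(i); compute d_i^2.
  (10-11)^2=1, (3-3)^2=0, (11-10)^2=1, (5-12)^2=49, (4-4)^2=0, (6-8)^2=4, (7-7)^2=0, (2-2)^2=0, (9-9)^2=0, (1-1)^2=0, (12-5)^2=49, (8-6)^2=4
sum(d^2) = 108.
Step 3: rho = 1 - 6*108 / (12*(12^2 - 1)) = 1 - 648/1716 = 0.622378.
Step 4: Under H0, t = rho * sqrt((n-2)/(1-rho^2)) = 2.5145 ~ t(10).
Step 5: Two-sided p-value from the t-distribution with 10 df = 0.030676.
Step 6: alpha = 0.05. reject H0.

rho = 0.6224, p = 0.030676, reject H0 at alpha = 0.05.


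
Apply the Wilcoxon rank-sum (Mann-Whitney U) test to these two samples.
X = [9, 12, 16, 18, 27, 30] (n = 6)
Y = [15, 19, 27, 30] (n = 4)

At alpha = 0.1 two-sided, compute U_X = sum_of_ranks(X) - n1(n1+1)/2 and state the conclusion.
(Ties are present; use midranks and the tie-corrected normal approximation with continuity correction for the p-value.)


Step 1: Combine and sort all 10 observations; assign midranks.
sorted (value, group): (9,X), (12,X), (15,Y), (16,X), (18,X), (19,Y), (27,X), (27,Y), (30,X), (30,Y)
ranks: 9->1, 12->2, 15->3, 16->4, 18->5, 19->6, 27->7.5, 27->7.5, 30->9.5, 30->9.5
Step 2: Rank sum for X: R1 = 1 + 2 + 4 + 5 + 7.5 + 9.5 = 29.
Step 3: U_X = R1 - n1(n1+1)/2 = 29 - 6*7/2 = 29 - 21 = 8.
       U_Y = n1*n2 - U_X = 24 - 8 = 16.
Step 4: Ties are present, so use the tie-corrected normal approximation (with continuity correction) for the p-value.
Step 5: p-value = 0.452793; compare to alpha = 0.1. fail to reject H0.

U_X = 8, p = 0.452793, fail to reject H0 at alpha = 0.1.


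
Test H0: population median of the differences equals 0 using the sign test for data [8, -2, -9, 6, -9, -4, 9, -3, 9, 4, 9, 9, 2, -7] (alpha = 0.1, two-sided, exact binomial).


Step 1: Discard zero differences. Original n = 14; n_eff = number of nonzero differences = 14.
Nonzero differences (with sign): +8, -2, -9, +6, -9, -4, +9, -3, +9, +4, +9, +9, +2, -7
Step 2: Count signs: positive = 8, negative = 6.
Step 3: Under H0: P(positive) = 0.5, so the number of positives S ~ Bin(14, 0.5).
Step 4: Two-sided exact p-value = sum of Bin(14,0.5) probabilities at or below the observed probability = 0.790527.
Step 5: alpha = 0.1. fail to reject H0.

n_eff = 14, pos = 8, neg = 6, p = 0.790527, fail to reject H0.


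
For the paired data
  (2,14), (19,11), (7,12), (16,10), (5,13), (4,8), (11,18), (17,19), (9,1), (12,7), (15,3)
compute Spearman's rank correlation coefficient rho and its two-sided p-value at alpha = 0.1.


Step 1: Rank x and y separately (midranks; no ties here).
rank(x): 2->1, 19->11, 7->4, 16->9, 5->3, 4->2, 11->6, 17->10, 9->5, 12->7, 15->8
rank(y): 14->9, 11->6, 12->7, 10->5, 13->8, 8->4, 18->10, 19->11, 1->1, 7->3, 3->2
Step 2: d_i = R_x(i) - R_y(i); compute d_i^2.
  (1-9)^2=64, (11-6)^2=25, (4-7)^2=9, (9-5)^2=16, (3-8)^2=25, (2-4)^2=4, (6-10)^2=16, (10-11)^2=1, (5-1)^2=16, (7-3)^2=16, (8-2)^2=36
sum(d^2) = 228.
Step 3: rho = 1 - 6*228 / (11*(11^2 - 1)) = 1 - 1368/1320 = -0.036364.
Step 4: Under H0, t = rho * sqrt((n-2)/(1-rho^2)) = -0.1092 ~ t(9).
Step 5: Two-sided p-value from the t-distribution with 9 df = 0.915468.
Step 6: alpha = 0.1. fail to reject H0.

rho = -0.0364, p = 0.915468, fail to reject H0 at alpha = 0.1.


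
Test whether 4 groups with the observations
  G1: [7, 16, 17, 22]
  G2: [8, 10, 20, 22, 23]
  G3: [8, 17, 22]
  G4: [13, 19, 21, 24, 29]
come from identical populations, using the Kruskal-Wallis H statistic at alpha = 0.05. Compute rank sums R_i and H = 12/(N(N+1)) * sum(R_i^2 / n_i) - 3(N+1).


Step 1: Combine all N = 17 observations and assign midranks.
sorted (value, group, rank): (7,G1,1), (8,G2,2.5), (8,G3,2.5), (10,G2,4), (13,G4,5), (16,G1,6), (17,G1,7.5), (17,G3,7.5), (19,G4,9), (20,G2,10), (21,G4,11), (22,G1,13), (22,G2,13), (22,G3,13), (23,G2,15), (24,G4,16), (29,G4,17)
Step 2: Sum ranks within each group.
R_1 = 27.5 (n_1 = 4)
R_2 = 44.5 (n_2 = 5)
R_3 = 23 (n_3 = 3)
R_4 = 58 (n_4 = 5)
Step 3: H = 12/(N(N+1)) * sum(R_i^2/n_i) - 3(N+1)
     = 12/(17*18) * (27.5^2/4 + 44.5^2/5 + 23^2/3 + 58^2/5) - 3*18
     = 0.039216 * 1434.25 - 54
     = 2.244935.
Step 4: Ties present; correction factor C = 1 - 36/(17^3 - 17) = 0.992647. Corrected H = 2.244935 / 0.992647 = 2.261564.
Step 5: Under H0, H ~ chi^2(3); p-value = 0.519924.
Step 6: alpha = 0.05. fail to reject H0.

H = 2.2616, df = 3, p = 0.519924, fail to reject H0.


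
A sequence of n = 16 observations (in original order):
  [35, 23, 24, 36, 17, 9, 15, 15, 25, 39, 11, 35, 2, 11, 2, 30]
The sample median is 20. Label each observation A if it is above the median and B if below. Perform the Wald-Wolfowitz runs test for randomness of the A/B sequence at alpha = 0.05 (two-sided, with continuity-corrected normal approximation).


Step 1: Compute median = 20; label A = above, B = below.
Labels in order: AAAABBBBAABABBBA  (n_A = 8, n_B = 8)
Step 2: Count runs R = 7.
Step 3: Under H0 (random ordering), E[R] = 2*n_A*n_B/(n_A+n_B) + 1 = 2*8*8/16 + 1 = 9.0000.
        Var[R] = 2*n_A*n_B*(2*n_A*n_B - n_A - n_B) / ((n_A+n_B)^2 * (n_A+n_B-1)) = 14336/3840 = 3.7333.
        SD[R] = 1.9322.
Step 4: Continuity-corrected z = (R + 0.5 - E[R]) / SD[R] = (7 + 0.5 - 9.0000) / 1.9322 = -0.7763.
Step 5: Two-sided p-value via normal approximation = 2*(1 - Phi(|z|)) = 0.437558.
Step 6: alpha = 0.05. fail to reject H0.

R = 7, z = -0.7763, p = 0.437558, fail to reject H0.


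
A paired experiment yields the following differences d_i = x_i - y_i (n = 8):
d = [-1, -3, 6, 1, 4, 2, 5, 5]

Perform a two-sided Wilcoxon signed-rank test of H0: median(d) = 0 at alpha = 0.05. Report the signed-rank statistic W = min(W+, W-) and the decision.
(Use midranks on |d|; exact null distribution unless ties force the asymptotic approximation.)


Step 1: Drop any zero differences (none here) and take |d_i|.
|d| = [1, 3, 6, 1, 4, 2, 5, 5]
Step 2: Midrank |d_i| (ties get averaged ranks).
ranks: |1|->1.5, |3|->4, |6|->8, |1|->1.5, |4|->5, |2|->3, |5|->6.5, |5|->6.5
Step 3: Attach original signs; sum ranks with positive sign and with negative sign.
W+ = 8 + 1.5 + 5 + 3 + 6.5 + 6.5 = 30.5
W- = 1.5 + 4 = 5.5
(Check: W+ + W- = 36 should equal n(n+1)/2 = 36.)
Step 4: Test statistic W = min(W+, W-) = 5.5.
Step 5: Ties in |d|, so use the tie-corrected normal approximation.
        E[W] = n(n+1)/4 = 8*9/4 = 18.
        Tie groups: |d|=1 (t=2), |d|=5 (t=2); sum(t^3 - t) = 12.
        Var[W] = n(n+1)(2n+1)/24 - sum(t^3-t)/48 = 1224/24 - 12/48 = 50.75.
        z = (W - E[W]) / sqrt(Var[W]) = (5.5 - 18) / 7.1239 = -1.7547.
        Two-sided p = 2*Phi(z) = 0.079318.
Step 6: alpha = 0.05. fail to reject H0.

W+ = 30.5, W- = 5.5, W = min = 5.5, p = 0.079318, fail to reject H0.


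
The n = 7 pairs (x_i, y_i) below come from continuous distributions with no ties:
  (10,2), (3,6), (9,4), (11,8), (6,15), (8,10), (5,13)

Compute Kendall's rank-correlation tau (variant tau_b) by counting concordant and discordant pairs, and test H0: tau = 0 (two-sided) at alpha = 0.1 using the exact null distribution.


Step 1: Enumerate the 21 unordered pairs (i,j) with i<j and classify each by sign(x_j-x_i) * sign(y_j-y_i).
  (1,2):dx=-7,dy=+4->D; (1,3):dx=-1,dy=+2->D; (1,4):dx=+1,dy=+6->C; (1,5):dx=-4,dy=+13->D
  (1,6):dx=-2,dy=+8->D; (1,7):dx=-5,dy=+11->D; (2,3):dx=+6,dy=-2->D; (2,4):dx=+8,dy=+2->C
  (2,5):dx=+3,dy=+9->C; (2,6):dx=+5,dy=+4->C; (2,7):dx=+2,dy=+7->C; (3,4):dx=+2,dy=+4->C
  (3,5):dx=-3,dy=+11->D; (3,6):dx=-1,dy=+6->D; (3,7):dx=-4,dy=+9->D; (4,5):dx=-5,dy=+7->D
  (4,6):dx=-3,dy=+2->D; (4,7):dx=-6,dy=+5->D; (5,6):dx=+2,dy=-5->D; (5,7):dx=-1,dy=-2->C
  (6,7):dx=-3,dy=+3->D
Step 2: C = 7, D = 14, total pairs = 21.
Step 3: tau = (C - D)/(n(n-1)/2) = (7 - 14)/21 = -0.333333.
Step 4: Exact two-sided p-value (enumerate n! = 5040 permutations of y under H0): p = 0.381349.
Step 5: alpha = 0.1. fail to reject H0.

tau_b = -0.3333 (C=7, D=14), p = 0.381349, fail to reject H0.


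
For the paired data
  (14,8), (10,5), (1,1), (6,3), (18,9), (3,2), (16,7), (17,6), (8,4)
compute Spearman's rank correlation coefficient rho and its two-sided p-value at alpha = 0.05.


Step 1: Rank x and y separately (midranks; no ties here).
rank(x): 14->6, 10->5, 1->1, 6->3, 18->9, 3->2, 16->7, 17->8, 8->4
rank(y): 8->8, 5->5, 1->1, 3->3, 9->9, 2->2, 7->7, 6->6, 4->4
Step 2: d_i = R_x(i) - R_y(i); compute d_i^2.
  (6-8)^2=4, (5-5)^2=0, (1-1)^2=0, (3-3)^2=0, (9-9)^2=0, (2-2)^2=0, (7-7)^2=0, (8-6)^2=4, (4-4)^2=0
sum(d^2) = 8.
Step 3: rho = 1 - 6*8 / (9*(9^2 - 1)) = 1 - 48/720 = 0.933333.
Step 4: Under H0, t = rho * sqrt((n-2)/(1-rho^2)) = 6.8783 ~ t(7).
Step 5: Two-sided p-value from the t-distribution with 7 df = 0.000236.
Step 6: alpha = 0.05. reject H0.

rho = 0.9333, p = 0.000236, reject H0 at alpha = 0.05.
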